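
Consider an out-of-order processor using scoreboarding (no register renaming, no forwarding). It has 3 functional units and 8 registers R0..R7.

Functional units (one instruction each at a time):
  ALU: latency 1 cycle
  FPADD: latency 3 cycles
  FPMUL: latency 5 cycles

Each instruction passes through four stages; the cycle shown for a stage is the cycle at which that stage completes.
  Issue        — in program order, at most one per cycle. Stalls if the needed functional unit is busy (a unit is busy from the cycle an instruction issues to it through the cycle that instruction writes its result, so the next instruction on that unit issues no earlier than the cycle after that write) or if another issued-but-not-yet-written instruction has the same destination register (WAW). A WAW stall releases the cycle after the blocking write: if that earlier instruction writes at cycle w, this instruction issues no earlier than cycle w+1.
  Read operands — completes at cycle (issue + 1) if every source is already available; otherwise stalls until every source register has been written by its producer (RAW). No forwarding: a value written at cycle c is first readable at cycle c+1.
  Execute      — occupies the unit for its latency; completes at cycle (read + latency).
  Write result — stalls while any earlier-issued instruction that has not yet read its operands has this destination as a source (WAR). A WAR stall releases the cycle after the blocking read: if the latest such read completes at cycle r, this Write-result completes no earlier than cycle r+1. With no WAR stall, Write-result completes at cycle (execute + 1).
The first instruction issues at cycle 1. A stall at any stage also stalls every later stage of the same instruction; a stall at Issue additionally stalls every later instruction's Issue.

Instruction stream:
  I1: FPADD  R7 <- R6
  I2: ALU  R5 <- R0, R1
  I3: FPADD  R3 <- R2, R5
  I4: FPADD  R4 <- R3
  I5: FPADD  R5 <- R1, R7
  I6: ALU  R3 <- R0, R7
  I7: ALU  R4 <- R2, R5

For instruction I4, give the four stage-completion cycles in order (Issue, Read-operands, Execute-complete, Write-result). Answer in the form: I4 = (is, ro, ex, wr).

I1: IS=1 RO=2 EX=5 WR=6
I2: IS=2 RO=3 EX=4 WR=5
I3: IS=7 RO=8 EX=11 WR=12  [struct: FPADD busy until I1 writes@6]
I4: IS=13 RO=14 EX=17 WR=18  [struct: FPADD busy until I3 writes@12]
I5: IS=19 RO=20 EX=23 WR=24  [struct: FPADD busy until I4 writes@18]
I6: IS=20 RO=21 EX=22 WR=23
I7: IS=24 RO=25 EX=26 WR=27  [struct: ALU busy until I6 writes@23]

I4 = (13, 14, 17, 18)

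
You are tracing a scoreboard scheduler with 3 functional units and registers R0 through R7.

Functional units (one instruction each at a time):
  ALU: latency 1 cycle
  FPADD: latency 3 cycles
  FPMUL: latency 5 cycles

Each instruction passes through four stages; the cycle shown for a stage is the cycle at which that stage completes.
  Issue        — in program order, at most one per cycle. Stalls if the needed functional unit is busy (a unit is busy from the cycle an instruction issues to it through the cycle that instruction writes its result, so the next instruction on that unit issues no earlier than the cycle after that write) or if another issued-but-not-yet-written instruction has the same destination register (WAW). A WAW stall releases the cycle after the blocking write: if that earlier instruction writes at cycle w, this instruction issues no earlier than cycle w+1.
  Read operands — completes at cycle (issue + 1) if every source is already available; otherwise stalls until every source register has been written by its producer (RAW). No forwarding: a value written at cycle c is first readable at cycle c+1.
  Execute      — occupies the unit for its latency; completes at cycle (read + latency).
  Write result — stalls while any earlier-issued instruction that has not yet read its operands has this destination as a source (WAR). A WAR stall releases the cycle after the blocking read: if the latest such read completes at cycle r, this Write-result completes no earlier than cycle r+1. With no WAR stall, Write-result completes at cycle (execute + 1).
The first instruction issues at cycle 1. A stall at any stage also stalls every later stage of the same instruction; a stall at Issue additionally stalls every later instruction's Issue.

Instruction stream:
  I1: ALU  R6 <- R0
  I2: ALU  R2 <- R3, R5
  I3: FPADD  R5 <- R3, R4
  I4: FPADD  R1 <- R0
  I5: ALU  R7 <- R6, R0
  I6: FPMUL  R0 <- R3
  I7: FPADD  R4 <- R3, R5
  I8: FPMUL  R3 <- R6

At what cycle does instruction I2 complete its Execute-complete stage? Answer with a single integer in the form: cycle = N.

t=1  I1→ALU
t=2  I1 RO
t=3  I1 EX
t=4  I1 WR R6
t=5  I2→ALU
t=6  I2 RO | I3→FPADD
t=7  I2 EX | I3 RO
t=8  I2 WR R2
t=10  I3 EX
t=11  I3 WR R5
t=12  I4→FPADD
t=13  I4 RO | I5→ALU
t=14  I5 RO | I6→FPMUL
t=15  I5 EX | I6 RO
t=16  I4 EX | I5 WR R7
t=17  I4 WR R1
t=18  I7→FPADD
t=19  I7 RO
t=20  I6 EX
t=21  I6 WR R0
t=22  I7 EX | I8→FPMUL
t=23  I7 WR R4 | I8 RO
t=28  I8 EX
t=29  I8 WR R3

cycle = 7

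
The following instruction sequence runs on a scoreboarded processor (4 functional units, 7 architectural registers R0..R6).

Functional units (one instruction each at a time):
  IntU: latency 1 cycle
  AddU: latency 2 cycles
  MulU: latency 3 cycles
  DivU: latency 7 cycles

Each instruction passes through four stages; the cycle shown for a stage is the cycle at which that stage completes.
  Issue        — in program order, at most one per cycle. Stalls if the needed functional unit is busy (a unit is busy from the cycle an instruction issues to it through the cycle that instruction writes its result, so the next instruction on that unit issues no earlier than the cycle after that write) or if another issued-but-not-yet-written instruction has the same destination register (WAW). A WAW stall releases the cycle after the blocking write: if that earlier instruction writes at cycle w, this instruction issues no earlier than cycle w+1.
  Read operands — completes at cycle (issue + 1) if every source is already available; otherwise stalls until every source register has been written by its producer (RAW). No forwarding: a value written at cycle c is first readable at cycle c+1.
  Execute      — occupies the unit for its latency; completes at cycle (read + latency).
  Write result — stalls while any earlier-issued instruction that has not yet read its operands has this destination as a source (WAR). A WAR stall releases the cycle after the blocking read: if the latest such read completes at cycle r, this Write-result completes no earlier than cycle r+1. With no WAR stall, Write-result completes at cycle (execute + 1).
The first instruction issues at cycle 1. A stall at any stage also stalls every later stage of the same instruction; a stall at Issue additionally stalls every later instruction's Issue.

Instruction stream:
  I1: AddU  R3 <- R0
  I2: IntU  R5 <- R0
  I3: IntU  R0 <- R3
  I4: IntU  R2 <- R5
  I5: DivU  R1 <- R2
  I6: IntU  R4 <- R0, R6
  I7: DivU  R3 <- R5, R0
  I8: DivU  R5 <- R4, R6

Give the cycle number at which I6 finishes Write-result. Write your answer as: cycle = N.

cycle 1: issue I1 (AddU)
cycle 2: I1 read-ops · issue I2 (IntU)
cycle 3: I2 read-ops
cycle 4: I1 finished on AddU · I2 finished on IntU
cycle 5: I1→R3 · I2→R5
cycle 6: issue I3 (IntU)
cycle 7: I3 read-ops
cycle 8: I3 finished on IntU
cycle 9: I3→R0
cycle 10: issue I4 (IntU)
cycle 11: I4 read-ops · issue I5 (DivU)
cycle 12: I4 finished on IntU
cycle 13: I4→R2
cycle 14: I5 read-ops · issue I6 (IntU)
cycle 15: I6 read-ops
cycle 16: I6 finished on IntU
cycle 17: I6→R4
cycle 21: I5 finished on DivU
cycle 22: I5→R1
cycle 23: issue I7 (DivU)
cycle 24: I7 read-ops
cycle 31: I7 finished on DivU
cycle 32: I7→R3
cycle 33: issue I8 (DivU)
cycle 34: I8 read-ops
cycle 41: I8 finished on DivU
cycle 42: I8→R5

cycle = 17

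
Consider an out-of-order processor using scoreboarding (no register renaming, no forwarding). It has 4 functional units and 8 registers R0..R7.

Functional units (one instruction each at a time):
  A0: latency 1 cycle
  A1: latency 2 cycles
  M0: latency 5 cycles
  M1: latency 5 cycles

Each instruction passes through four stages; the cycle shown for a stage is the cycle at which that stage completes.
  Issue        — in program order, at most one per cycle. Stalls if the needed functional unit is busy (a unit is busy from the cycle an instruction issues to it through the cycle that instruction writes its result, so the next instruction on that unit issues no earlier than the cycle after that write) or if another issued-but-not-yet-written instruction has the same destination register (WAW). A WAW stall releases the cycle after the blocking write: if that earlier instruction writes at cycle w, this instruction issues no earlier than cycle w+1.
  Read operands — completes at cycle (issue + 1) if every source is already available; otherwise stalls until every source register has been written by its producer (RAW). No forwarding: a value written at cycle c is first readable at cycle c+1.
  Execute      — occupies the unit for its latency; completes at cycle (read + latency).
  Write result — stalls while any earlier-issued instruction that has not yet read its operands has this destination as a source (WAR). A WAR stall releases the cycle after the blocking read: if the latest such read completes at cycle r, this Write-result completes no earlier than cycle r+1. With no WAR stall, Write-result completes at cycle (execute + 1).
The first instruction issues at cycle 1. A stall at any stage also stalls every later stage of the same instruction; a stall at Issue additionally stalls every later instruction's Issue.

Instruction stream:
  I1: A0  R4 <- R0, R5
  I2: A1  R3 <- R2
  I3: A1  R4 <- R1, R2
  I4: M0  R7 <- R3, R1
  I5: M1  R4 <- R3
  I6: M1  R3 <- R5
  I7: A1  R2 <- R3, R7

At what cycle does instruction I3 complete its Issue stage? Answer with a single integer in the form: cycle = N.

cycle = 7

I1 -> (1, 2, 3, 4)
I2 -> (2, 3, 5, 6)
I3 -> (7, 8, 10, 11)  // struct: A1 busy until I2 writes@6
I4 -> (8, 9, 14, 15)
I5 -> (12, 13, 18, 19)  // WAW R4: wait I3 write@11
I6 -> (20, 21, 26, 27)  // struct: M1 busy until I5 writes@19
I7 -> (21, 28, 30, 31)  // RAW R3: wait I6 write@27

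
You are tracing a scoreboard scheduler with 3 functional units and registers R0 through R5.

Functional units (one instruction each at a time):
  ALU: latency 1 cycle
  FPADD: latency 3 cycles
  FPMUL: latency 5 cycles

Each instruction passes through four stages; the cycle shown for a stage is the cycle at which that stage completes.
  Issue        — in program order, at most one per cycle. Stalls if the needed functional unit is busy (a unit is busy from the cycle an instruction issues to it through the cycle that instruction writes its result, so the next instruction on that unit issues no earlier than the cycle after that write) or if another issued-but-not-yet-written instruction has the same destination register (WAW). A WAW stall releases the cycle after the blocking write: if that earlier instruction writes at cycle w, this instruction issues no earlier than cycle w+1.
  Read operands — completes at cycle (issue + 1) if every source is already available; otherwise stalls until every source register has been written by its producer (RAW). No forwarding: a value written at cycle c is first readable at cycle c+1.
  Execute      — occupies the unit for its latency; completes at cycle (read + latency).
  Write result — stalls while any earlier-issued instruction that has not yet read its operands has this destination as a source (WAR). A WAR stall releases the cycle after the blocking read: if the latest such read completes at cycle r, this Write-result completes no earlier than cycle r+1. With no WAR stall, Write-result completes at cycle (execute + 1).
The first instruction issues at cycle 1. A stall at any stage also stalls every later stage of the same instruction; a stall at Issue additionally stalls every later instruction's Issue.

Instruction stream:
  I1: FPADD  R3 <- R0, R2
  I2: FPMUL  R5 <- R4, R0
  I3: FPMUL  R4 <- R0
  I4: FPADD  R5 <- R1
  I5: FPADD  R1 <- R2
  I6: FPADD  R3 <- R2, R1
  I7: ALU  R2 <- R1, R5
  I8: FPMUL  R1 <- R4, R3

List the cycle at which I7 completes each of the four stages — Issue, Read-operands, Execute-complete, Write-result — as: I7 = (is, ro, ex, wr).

cycle 1: I1 issues→FPADD
cycle 2: I1 reads, I2 issues→FPMUL
cycle 3: I2 reads
cycle 5: I1 exec-done
cycle 6: I1 writes R3
cycle 8: I2 exec-done
cycle 9: I2 writes R5
cycle 10: I3 issues→FPMUL
cycle 11: I3 reads, I4 issues→FPADD
cycle 12: I4 reads
cycle 15: I4 exec-done
cycle 16: I3 exec-done, I4 writes R5
cycle 17: I3 writes R4, I5 issues→FPADD
cycle 18: I5 reads
cycle 21: I5 exec-done
cycle 22: I5 writes R1
cycle 23: I6 issues→FPADD
cycle 24: I6 reads, I7 issues→ALU
cycle 25: I7 reads, I8 issues→FPMUL
cycle 26: I7 exec-done
cycle 27: I6 exec-done, I7 writes R2
cycle 28: I6 writes R3
cycle 29: I8 reads
cycle 34: I8 exec-done
cycle 35: I8 writes R1

I7 = (24, 25, 26, 27)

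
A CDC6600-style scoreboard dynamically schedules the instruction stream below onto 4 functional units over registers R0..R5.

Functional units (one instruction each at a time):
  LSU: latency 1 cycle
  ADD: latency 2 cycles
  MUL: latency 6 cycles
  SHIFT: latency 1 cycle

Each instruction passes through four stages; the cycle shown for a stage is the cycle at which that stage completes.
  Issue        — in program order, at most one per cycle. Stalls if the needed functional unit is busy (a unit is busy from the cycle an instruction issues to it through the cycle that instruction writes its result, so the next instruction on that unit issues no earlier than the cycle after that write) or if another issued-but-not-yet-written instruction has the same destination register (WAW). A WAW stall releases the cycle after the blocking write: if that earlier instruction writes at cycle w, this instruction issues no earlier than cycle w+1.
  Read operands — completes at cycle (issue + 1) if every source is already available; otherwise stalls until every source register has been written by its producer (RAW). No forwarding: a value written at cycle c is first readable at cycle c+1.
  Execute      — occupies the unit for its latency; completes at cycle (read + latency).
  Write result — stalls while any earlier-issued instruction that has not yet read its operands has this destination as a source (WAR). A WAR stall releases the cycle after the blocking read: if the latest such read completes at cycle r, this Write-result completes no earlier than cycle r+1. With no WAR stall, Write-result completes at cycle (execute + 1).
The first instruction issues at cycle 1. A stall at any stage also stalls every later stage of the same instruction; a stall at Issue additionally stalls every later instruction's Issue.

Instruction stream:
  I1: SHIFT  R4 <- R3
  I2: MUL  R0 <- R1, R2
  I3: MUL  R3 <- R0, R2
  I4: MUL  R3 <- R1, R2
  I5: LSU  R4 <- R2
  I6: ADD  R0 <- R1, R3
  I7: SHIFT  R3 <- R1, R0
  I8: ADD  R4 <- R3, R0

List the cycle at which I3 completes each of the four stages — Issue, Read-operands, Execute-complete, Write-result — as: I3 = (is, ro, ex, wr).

1) issue 1, read 2, done 3, write 4
2) issue 2, read 3, done 9, write 10
3) issue 11, read 12, done 18, write 19  <struct: MUL busy until I2 writes@10>
4) issue 20, read 21, done 27, write 28  <struct: MUL busy until I3 writes@19>
5) issue 21, read 22, done 23, write 24
6) issue 22, read 29, done 31, write 32  <RAW R3: wait I4 write@28>
7) issue 29, read 33, done 34, write 35  <WAW R3: wait I4 write@28 / RAW R0: wait I6 write@32>
8) issue 33, read 36, done 38, write 39  <struct: ADD busy until I6 writes@32 / RAW R3: wait I7 write@35>

I3 = (11, 12, 18, 19)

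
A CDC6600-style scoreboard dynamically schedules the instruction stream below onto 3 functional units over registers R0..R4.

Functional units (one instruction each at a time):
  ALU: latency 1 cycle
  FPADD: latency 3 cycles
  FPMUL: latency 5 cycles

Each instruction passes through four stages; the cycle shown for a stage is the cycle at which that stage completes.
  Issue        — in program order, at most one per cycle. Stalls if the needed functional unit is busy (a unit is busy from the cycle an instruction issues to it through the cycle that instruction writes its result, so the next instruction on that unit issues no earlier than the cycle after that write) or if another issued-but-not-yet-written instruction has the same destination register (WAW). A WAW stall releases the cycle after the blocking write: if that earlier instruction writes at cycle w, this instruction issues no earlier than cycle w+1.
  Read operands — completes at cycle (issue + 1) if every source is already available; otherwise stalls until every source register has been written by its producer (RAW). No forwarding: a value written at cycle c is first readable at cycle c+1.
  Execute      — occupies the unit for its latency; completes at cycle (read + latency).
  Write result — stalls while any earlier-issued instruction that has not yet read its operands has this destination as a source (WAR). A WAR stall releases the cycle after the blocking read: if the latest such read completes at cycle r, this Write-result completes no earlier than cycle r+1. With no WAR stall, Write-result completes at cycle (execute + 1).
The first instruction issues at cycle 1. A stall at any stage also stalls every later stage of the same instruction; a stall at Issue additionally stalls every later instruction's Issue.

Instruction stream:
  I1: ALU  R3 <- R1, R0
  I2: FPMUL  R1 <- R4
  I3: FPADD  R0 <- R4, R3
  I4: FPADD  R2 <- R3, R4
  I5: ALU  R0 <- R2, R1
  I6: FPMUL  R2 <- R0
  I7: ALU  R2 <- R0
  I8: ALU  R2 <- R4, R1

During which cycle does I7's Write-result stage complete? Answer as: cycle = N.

cycle = 29

t=1  I1 dispatched to ALU
t=2  I1 operands ready · I2 dispatched to FPMUL
t=3  I1 complete · I2 operands ready · I3 dispatched to FPADD
t=4  R3←I1
t=5  I3 operands ready
t=8  I2 complete · I3 complete
t=9  R1←I2 · R0←I3
t=10  I4 dispatched to FPADD
t=11  I4 operands ready · I5 dispatched to ALU
t=14  I4 complete
t=15  R2←I4
t=16  I5 operands ready · I6 dispatched to FPMUL
t=17  I5 complete
t=18  R0←I5
t=19  I6 operands ready
t=24  I6 complete
t=25  R2←I6
t=26  I7 dispatched to ALU
t=27  I7 operands ready
t=28  I7 complete
t=29  R2←I7
t=30  I8 dispatched to ALU
t=31  I8 operands ready
t=32  I8 complete
t=33  R2←I8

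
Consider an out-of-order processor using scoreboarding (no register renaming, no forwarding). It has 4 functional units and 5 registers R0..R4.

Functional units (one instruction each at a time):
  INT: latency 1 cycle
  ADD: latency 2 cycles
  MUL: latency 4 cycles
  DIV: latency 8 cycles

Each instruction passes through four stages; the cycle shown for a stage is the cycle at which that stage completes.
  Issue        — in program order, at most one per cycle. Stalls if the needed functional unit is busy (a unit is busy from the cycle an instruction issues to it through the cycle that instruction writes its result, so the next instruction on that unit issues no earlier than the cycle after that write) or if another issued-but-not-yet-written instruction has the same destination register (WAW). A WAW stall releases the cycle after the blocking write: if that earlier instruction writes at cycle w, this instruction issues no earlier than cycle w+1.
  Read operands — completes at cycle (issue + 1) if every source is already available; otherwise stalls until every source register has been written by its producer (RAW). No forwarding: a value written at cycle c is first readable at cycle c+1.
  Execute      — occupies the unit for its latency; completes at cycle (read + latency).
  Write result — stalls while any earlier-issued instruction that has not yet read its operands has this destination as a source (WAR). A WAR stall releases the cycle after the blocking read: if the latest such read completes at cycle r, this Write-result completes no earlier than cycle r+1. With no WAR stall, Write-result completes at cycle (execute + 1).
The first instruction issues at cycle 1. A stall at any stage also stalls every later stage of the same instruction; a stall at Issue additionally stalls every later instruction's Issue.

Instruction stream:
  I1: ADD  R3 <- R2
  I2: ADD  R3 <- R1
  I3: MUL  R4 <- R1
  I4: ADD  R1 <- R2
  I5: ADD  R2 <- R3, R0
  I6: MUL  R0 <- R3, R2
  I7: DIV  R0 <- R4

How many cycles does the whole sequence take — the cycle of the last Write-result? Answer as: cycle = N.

I1: IS=1 RO=2 EX=4 WR=5
I2: IS=6 RO=7 EX=9 WR=10  [struct: ADD busy until I1 writes@5]
I3: IS=7 RO=8 EX=12 WR=13
I4: IS=11 RO=12 EX=14 WR=15  [struct: ADD busy until I2 writes@10]
I5: IS=16 RO=17 EX=19 WR=20  [struct: ADD busy until I4 writes@15]
I6: IS=17 RO=21 EX=25 WR=26  [RAW R2: wait I5 write@20]
I7: IS=27 RO=28 EX=36 WR=37  [WAW R0: wait I6 write@26]

cycle = 37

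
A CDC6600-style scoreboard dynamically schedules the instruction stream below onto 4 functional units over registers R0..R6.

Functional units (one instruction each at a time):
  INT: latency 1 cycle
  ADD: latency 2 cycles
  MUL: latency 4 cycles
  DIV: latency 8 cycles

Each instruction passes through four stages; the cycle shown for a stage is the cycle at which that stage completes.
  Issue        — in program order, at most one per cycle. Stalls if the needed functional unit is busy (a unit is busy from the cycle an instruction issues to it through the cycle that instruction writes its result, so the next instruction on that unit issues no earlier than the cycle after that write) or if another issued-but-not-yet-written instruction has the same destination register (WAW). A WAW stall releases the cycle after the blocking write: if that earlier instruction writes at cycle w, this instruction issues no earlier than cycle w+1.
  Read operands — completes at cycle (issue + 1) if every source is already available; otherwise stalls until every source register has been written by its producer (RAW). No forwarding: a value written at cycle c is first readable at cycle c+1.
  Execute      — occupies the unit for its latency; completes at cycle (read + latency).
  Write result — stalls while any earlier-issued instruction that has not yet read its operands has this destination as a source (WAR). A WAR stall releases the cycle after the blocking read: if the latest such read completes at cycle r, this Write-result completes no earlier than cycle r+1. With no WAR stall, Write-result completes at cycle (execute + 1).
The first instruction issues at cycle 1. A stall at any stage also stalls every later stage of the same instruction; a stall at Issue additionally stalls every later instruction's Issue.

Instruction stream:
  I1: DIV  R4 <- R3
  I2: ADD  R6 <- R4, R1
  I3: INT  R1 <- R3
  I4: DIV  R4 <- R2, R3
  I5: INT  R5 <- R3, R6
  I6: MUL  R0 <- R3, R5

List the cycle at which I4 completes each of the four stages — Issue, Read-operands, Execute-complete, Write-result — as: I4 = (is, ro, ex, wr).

t=1  I1 dispatched to DIV
t=2  I1 operands ready; I2 dispatched to ADD
t=3  I3 dispatched to INT
t=4  I3 operands ready
t=5  I3 complete
t=10  I1 complete
t=11  R4←I1
t=12  I2 operands ready; I4 dispatched to DIV
t=13  R1←I3; I4 operands ready
t=14  I2 complete; I5 dispatched to INT
t=15  R6←I2; I6 dispatched to MUL
t=16  I5 operands ready
t=17  I5 complete
t=18  R5←I5
t=19  I6 operands ready
t=21  I4 complete
t=22  R4←I4
t=23  I6 complete
t=24  R0←I6

I4 = (12, 13, 21, 22)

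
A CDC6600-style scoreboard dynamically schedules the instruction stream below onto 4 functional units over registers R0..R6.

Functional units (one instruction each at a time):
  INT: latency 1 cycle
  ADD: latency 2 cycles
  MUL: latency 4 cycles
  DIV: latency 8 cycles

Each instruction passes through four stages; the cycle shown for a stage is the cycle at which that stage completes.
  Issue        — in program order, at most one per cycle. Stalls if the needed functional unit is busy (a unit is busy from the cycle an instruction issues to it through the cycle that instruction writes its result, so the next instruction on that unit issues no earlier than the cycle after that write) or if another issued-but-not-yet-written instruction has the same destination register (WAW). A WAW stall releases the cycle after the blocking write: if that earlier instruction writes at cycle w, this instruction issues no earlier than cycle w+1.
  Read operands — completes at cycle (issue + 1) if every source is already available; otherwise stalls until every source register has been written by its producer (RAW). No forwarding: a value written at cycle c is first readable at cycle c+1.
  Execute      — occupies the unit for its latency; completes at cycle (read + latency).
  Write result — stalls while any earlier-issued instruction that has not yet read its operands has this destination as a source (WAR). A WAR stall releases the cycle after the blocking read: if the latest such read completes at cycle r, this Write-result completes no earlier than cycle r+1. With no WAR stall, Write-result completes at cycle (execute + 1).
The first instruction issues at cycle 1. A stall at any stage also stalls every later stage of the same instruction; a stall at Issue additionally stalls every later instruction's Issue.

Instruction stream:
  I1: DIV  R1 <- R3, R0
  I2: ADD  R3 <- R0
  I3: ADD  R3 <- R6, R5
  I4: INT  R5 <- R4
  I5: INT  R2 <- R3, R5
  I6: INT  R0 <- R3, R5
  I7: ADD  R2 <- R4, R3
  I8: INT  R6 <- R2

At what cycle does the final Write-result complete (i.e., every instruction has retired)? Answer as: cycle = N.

[1] issue I1 (DIV)
[2] I1 read-ops, issue I2 (ADD)
[3] I2 read-ops
[5] I2 finished on ADD
[6] I2→R3
[7] issue I3 (ADD)
[8] I3 read-ops, issue I4 (INT)
[9] I4 read-ops
[10] I1 finished on DIV, I3 finished on ADD, I4 finished on INT
[11] I1→R1, I3→R3, I4→R5
[12] issue I5 (INT)
[13] I5 read-ops
[14] I5 finished on INT
[15] I5→R2
[16] issue I6 (INT)
[17] I6 read-ops, issue I7 (ADD)
[18] I6 finished on INT, I7 read-ops
[19] I6→R0
[20] I7 finished on ADD, issue I8 (INT)
[21] I7→R2
[22] I8 read-ops
[23] I8 finished on INT
[24] I8→R6

cycle = 24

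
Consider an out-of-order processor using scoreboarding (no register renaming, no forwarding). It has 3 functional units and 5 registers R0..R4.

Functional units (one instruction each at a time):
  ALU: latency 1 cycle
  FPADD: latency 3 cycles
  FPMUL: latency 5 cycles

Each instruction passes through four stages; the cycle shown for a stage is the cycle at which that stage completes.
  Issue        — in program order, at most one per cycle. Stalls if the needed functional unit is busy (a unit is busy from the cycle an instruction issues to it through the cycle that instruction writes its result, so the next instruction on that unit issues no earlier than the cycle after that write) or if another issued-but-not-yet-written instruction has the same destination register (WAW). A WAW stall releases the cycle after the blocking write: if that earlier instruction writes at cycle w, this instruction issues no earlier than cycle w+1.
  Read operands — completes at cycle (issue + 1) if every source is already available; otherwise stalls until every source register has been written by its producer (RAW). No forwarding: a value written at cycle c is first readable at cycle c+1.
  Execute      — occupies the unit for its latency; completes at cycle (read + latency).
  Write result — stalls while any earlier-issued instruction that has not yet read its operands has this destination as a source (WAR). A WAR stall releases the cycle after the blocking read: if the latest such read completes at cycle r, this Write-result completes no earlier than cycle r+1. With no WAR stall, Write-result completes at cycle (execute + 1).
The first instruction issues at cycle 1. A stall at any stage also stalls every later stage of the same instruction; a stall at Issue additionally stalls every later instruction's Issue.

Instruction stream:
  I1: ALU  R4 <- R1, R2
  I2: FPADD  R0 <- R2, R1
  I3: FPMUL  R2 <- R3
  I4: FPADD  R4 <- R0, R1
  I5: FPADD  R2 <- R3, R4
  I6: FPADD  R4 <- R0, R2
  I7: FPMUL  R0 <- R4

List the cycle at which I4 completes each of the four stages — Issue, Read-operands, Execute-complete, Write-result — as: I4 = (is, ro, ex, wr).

I4 = (8, 9, 12, 13)

[1] I1 dispatched to ALU
[2] I1 operands ready | I2 dispatched to FPADD
[3] I1 complete | I2 operands ready | I3 dispatched to FPMUL
[4] R4←I1 | I3 operands ready
[6] I2 complete
[7] R0←I2
[8] I4 dispatched to FPADD
[9] I3 complete | I4 operands ready
[10] R2←I3
[12] I4 complete
[13] R4←I4
[14] I5 dispatched to FPADD
[15] I5 operands ready
[18] I5 complete
[19] R2←I5
[20] I6 dispatched to FPADD
[21] I6 operands ready | I7 dispatched to FPMUL
[24] I6 complete
[25] R4←I6
[26] I7 operands ready
[31] I7 complete
[32] R0←I7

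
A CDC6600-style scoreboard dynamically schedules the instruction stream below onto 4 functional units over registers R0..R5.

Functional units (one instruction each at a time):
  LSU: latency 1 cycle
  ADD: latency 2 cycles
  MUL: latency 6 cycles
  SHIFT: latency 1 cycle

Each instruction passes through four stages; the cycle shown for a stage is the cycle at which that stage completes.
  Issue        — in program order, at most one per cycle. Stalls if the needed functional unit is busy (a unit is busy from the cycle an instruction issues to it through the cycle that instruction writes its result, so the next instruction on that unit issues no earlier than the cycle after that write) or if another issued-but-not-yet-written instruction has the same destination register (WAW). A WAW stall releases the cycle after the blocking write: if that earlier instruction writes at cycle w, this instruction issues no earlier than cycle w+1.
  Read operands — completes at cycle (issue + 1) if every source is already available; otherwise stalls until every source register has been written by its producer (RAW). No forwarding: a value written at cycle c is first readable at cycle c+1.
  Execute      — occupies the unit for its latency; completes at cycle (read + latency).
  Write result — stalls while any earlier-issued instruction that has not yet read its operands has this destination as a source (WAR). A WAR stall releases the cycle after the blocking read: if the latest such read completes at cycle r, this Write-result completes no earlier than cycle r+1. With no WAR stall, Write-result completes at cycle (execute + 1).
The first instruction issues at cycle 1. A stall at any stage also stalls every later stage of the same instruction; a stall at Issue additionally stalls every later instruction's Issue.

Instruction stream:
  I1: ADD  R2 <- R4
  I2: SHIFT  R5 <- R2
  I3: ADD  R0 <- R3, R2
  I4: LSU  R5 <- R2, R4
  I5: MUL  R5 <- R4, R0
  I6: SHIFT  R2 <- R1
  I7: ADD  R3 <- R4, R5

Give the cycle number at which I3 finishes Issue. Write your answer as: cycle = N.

cycle = 6

cycle 1: I1 issues→ADD
cycle 2: I1 reads, I2 issues→SHIFT
cycle 4: I1 exec-done
cycle 5: I1 writes R2
cycle 6: I2 reads, I3 issues→ADD
cycle 7: I2 exec-done, I3 reads
cycle 8: I2 writes R5
cycle 9: I3 exec-done, I4 issues→LSU
cycle 10: I3 writes R0, I4 reads
cycle 11: I4 exec-done
cycle 12: I4 writes R5
cycle 13: I5 issues→MUL
cycle 14: I5 reads, I6 issues→SHIFT
cycle 15: I6 reads, I7 issues→ADD
cycle 16: I6 exec-done
cycle 17: I6 writes R2
cycle 20: I5 exec-done
cycle 21: I5 writes R5
cycle 22: I7 reads
cycle 24: I7 exec-done
cycle 25: I7 writes R3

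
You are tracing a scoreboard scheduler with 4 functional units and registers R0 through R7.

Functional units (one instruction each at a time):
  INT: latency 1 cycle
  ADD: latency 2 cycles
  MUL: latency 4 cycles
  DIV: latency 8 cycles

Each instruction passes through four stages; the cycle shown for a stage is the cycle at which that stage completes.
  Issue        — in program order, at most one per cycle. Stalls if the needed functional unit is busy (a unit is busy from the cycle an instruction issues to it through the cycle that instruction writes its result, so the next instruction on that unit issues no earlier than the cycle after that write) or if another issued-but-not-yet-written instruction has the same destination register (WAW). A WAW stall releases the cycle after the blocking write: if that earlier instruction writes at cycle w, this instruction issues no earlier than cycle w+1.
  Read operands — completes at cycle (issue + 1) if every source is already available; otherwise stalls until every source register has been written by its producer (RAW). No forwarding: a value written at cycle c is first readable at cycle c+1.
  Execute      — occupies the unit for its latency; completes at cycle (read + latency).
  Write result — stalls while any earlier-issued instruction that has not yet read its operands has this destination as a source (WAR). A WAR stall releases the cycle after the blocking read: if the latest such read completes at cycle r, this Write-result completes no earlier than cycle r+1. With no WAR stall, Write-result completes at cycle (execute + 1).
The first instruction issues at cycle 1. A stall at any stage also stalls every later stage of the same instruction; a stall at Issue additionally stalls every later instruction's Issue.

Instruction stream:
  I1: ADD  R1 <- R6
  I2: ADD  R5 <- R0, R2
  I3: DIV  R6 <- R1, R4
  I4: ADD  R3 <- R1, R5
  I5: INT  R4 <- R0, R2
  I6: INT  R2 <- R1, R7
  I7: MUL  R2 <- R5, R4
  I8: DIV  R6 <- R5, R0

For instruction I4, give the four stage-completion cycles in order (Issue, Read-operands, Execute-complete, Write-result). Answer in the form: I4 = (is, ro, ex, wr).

I1: IS=1 RO=2 EX=4 WR=5
I2: IS=6 RO=7 EX=9 WR=10  [struct: ADD busy until I1 writes@5]
I3: IS=7 RO=8 EX=16 WR=17
I4: IS=11 RO=12 EX=14 WR=15  [struct: ADD busy until I2 writes@10]
I5: IS=12 RO=13 EX=14 WR=15
I6: IS=16 RO=17 EX=18 WR=19  [struct: INT busy until I5 writes@15]
I7: IS=20 RO=21 EX=25 WR=26  [WAW R2: wait I6 write@19]
I8: IS=21 RO=22 EX=30 WR=31

I4 = (11, 12, 14, 15)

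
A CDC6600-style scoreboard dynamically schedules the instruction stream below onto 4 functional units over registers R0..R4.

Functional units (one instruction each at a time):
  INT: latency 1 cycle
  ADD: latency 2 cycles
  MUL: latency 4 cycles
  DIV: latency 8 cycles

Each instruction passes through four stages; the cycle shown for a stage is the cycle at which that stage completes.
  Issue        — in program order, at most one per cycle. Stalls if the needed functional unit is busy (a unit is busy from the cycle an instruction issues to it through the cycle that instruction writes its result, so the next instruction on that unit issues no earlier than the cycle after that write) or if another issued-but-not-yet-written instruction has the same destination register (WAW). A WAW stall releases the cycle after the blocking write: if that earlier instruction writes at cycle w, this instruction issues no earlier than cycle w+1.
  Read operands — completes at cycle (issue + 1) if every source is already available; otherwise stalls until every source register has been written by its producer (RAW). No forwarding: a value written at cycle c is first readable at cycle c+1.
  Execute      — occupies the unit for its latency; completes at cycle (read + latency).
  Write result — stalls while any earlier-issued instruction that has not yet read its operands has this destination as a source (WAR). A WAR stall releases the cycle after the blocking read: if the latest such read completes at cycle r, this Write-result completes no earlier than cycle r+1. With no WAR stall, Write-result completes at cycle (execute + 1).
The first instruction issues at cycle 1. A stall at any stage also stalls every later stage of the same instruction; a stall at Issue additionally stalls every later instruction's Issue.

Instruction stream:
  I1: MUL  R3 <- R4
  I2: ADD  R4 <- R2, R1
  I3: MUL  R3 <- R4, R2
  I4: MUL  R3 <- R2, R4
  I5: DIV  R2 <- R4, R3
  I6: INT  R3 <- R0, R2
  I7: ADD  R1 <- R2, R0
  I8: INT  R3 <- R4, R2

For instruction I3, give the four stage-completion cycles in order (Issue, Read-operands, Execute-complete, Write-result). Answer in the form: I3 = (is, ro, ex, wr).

I3 = (8, 9, 13, 14)

  I1 | 1 | 2 | 6 | 7
  I2 | 2 | 3 | 5 | 6
  I3 | 8 | 9 | 13 | 14   struct: MUL busy until I1 writes@7
  I4 | 15 | 16 | 20 | 21   struct: MUL busy until I3 writes@14
  I5 | 16 | 22 | 30 | 31   RAW R3: wait I4 write@21
  I6 | 22 | 32 | 33 | 34   WAW R3: wait I4 write@21 · RAW R2: wait I5 write@31
  I7 | 23 | 32 | 34 | 35   RAW R2: wait I5 write@31
  I8 | 35 | 36 | 37 | 38   struct: INT busy until I6 writes@34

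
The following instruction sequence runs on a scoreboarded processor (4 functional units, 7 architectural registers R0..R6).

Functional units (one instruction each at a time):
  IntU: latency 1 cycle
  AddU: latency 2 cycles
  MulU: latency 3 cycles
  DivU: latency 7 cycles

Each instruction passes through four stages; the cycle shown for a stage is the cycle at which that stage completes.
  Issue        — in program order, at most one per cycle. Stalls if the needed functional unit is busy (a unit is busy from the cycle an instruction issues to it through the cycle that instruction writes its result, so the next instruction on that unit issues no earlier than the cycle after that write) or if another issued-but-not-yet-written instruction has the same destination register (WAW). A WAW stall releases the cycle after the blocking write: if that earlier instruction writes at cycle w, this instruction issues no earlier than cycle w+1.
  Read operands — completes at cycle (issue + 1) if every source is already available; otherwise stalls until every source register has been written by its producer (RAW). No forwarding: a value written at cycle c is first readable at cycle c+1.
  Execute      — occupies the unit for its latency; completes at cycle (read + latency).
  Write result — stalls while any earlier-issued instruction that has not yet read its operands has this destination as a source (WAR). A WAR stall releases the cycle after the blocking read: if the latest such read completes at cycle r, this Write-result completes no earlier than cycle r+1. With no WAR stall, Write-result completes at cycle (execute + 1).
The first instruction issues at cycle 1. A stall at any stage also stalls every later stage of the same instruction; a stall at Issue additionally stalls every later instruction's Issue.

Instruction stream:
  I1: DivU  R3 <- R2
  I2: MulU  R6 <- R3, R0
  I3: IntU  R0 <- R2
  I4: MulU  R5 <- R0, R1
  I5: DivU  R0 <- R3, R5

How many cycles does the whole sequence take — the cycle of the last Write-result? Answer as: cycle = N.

cycle = 30

1) issue 1, read 2, done 9, write 10
2) issue 2, read 11, done 14, write 15  <RAW R3: wait I1 write@10>
3) issue 3, read 4, done 5, write 12  <WAR R0: wait I2 read@11>
4) issue 16, read 17, done 20, write 21  <struct: MulU busy until I2 writes@15>
5) issue 17, read 22, done 29, write 30  <RAW R5: wait I4 write@21>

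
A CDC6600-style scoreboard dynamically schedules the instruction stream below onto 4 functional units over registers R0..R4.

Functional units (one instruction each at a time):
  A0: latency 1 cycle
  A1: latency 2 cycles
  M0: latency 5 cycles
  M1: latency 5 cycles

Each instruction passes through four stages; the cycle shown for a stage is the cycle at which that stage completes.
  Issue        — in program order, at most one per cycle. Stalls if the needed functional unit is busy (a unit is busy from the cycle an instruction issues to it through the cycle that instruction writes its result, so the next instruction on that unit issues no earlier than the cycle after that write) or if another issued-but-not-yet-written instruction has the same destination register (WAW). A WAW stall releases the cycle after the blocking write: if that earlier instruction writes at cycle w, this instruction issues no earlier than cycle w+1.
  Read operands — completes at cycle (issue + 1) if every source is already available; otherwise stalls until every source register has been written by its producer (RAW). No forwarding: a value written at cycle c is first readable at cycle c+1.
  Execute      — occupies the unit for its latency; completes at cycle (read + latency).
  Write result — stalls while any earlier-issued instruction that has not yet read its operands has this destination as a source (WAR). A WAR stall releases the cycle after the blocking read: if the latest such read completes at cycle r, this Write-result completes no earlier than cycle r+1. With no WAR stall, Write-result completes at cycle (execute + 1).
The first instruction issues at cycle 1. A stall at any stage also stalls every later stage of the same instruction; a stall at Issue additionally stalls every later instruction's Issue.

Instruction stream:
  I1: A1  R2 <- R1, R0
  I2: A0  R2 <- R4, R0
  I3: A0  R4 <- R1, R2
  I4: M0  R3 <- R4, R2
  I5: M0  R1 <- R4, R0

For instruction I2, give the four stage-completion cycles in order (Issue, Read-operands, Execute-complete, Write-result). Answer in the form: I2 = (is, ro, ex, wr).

  I1 | 1 | 2 | 4 | 5
  I2 | 6 | 7 | 8 | 9   WAW R2: wait I1 write@5
  I3 | 10 | 11 | 12 | 13   struct: A0 busy until I2 writes@9
  I4 | 11 | 14 | 19 | 20   RAW R4: wait I3 write@13
  I5 | 21 | 22 | 27 | 28   struct: M0 busy until I4 writes@20

I2 = (6, 7, 8, 9)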